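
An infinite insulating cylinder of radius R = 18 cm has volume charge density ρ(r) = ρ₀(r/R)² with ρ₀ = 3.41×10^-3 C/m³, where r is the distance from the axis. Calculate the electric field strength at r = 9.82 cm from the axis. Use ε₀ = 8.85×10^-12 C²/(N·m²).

E = 2.82×10^6 N/C

Choose a coaxial cylinder of radius r = 9.82 cm (arbitrary length L) as the Gaussian surface (r < R).
Integrating ρ over the cross-section to radius r: λ_enc = (2πρ₀/R²) ∫₀^r r'^3 dr' = 2πρ₀ r^4/(4·R²) = 1.537×10^-5 C/m.
Gauss's law: E·2πrL = λ_enc L/ε₀.
E = |λ_enc|/(2πε₀r) = (1.537×10^-5)/(2π·8.85×10^-12·0.0982) = 2.82×10^6 N/C.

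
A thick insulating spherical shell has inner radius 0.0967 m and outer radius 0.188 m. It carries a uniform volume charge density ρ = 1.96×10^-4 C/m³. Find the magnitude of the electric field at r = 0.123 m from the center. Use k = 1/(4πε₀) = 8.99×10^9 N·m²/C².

Take a concentric spherical Gaussian surface of radius r = 0.123 m (within the shell material, 0.0967 m < r < 0.188 m).
Enclosed charge is the volume from a to r: Q_enc = (4π/3)ρ(r³ − a³) = 7.854×10^-7 C.
Gauss's law: E·4πr² = Q_enc/ε₀.
E = k|Q_enc|/r² = (8.99×10^9)(7.854×10^-7)/(0.123)² = 4.67×10^5 N/C.

|E| = 4.67×10^5 N/C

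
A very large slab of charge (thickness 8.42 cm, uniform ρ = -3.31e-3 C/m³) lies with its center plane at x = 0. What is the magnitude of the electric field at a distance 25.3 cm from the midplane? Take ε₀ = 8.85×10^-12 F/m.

E ≈ 1.57×10^7 V/m

The point |x| = 25.3 cm lies outside the slab (half-thickness 0.0421 m). A symmetric pillbox spanning the full slab encloses Q_enc = ρ·d·A.
Flux = 2EA ⇒ E = |ρ|d/(2ε₀), independent of distance outside.
E = (3.31e-3)(0.0842)/(2·8.85×10^-12) = 1.57e7 N/C.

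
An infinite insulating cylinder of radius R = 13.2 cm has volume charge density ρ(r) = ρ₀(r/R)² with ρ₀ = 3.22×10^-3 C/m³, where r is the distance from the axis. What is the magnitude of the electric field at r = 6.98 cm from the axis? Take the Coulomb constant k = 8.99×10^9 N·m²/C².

Coaxial Gaussian cylinder, radius r = 6.98 cm, length L (r < R).
Integrating ρ over the cross-section to radius r: λ_enc = (2πρ₀/R²) ∫₀^r r'^3 dr' = 2πρ₀ r^4/(4·R²) = 6.89e-6 C/m.
By Gauss's law (flux through the curved wall only), E·2πrL = λ_enc L/ε₀.
E = 2k|λ_enc|/r = 2(8.99×10^9)(6.89×10^-6)/(0.0698) = 1.77×10^6 N/C.

E ≈ 1.77e6 N/C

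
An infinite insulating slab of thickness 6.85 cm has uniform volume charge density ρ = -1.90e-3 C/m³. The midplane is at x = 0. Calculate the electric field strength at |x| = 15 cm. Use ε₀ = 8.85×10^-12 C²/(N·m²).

The point |x| = 15 cm lies outside the slab (half-thickness 0.03425 m). A symmetric pillbox spanning the full slab encloses Q_enc = ρ·d·A.
Flux = 2EA ⇒ E = |ρ|d/(2ε₀), independent of distance outside.
E = (1.90×10^-3)(0.0685)/(2·8.85×10^-12) = 7.35×10^6 N/C.

E = 7.35×10^6 N/C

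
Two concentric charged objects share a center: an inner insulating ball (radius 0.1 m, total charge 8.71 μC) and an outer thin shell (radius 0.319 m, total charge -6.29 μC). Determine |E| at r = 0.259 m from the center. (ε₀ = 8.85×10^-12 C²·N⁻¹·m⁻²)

1.17×10^6 V/m

Symmetry ⇒ E = E(r) r̂. Gaussian sphere of radius r = 0.259 m (between the bodies, 0.1 m < r < 0.319 m).
Only the inner charge is enclosed; the outer shell contributes nothing inside itself. Q_enc = 8.71 μC = 8.71×10^-6 C.
Gauss's law: E·4πr² = Q_enc/ε₀.
E = |Q_enc|/(4πε₀r²) = (8.71×10^-6)/(4π·8.85×10^-12·(0.259)²) = 1.17×10^6 N/C.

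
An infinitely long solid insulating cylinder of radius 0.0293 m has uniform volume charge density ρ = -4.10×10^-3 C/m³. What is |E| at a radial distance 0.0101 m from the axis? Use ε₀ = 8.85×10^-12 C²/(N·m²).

Choose a coaxial cylinder of radius r = 0.0101 m (arbitrary length L) as the Gaussian surface (r < R).
Charge inside radius r per length L is ρ·πr²·L, so λ_enc = ρπr² = -1.314×10^-6 C/m.
Gauss's law: E·2πrL = λ_enc L/ε₀.
E = |λ_enc|/(2πε₀r) = (1.314×10^-6)/(2π·8.85×10^-12·0.0101) = 2.34e6 N/C.

2.34e6 N/C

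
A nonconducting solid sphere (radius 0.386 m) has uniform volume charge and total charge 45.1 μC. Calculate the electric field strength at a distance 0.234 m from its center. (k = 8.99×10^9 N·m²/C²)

Take a concentric spherical Gaussian surface of radius r = 0.234 m (r < R).
Only the charge within r is enclosed: Q_enc = Q·(r/R)³ = (45.1 μC)·(0.234 m/0.386 m)³ = 1.005×10^-5 C.
Since E is radial and uniform over the Gaussian sphere, Φ = E·4πr² = Q_enc/ε₀.
E = k|Q_enc|/r² = (8.99×10^9)(1.005×10^-5)/(0.234)² = 1.65×10^6 N/C.

|E| = 1.65×10^6 N/C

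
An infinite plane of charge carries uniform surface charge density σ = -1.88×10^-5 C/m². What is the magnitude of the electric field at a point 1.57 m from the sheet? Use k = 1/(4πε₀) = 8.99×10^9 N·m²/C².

E ≈ 1.06×10^6 V/m

Choose a cylindrical pillbox piercing the sheet, end faces (area A) parallel to it.
Only the two end caps contribute flux: Φ = 2EA. With Q_enc = σA, Gauss's law gives E = |σ|/(2ε₀).
E = 2πk|σ| = 2π(8.99×10^9)(1.88×10^-5) = 1.06×10^6 N/C.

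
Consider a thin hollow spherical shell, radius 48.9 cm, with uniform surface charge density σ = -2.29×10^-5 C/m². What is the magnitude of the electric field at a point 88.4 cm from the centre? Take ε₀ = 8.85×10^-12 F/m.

|E| ≈ 7.92×10^5 N/C

Use a concentric Gaussian sphere at r = 88.4 cm (r > 48.9 cm).
The entire shell is enclosed: Q_enc = σ·4πR² = (-2.29×10^-5)·4π·(0.489)² = -6.881×10^-5 C.
Gauss's law: E·4πr² = Q_enc/ε₀.
E = |Q_enc|/(4πε₀r²) = (6.881e-5)/(4π·8.85×10^-12·(0.884)²) = 7.92e5 N/C.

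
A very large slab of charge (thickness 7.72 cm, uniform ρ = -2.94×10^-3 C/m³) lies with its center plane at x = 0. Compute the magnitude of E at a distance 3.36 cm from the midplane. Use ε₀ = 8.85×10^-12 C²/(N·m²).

|E| = 1.12×10^7 V/m

By symmetry E is perpendicular to the slab. A Gaussian pillbox from −3.36 cm to +3.36 cm (face area A) lies entirely within the slab.
Q_enc = ρ·(2x)·A and flux = 2EA, so 2EA = 2ρxA/ε₀ ⇒ E = |ρ|x/ε₀.
E = (2.94e-3)(0.0336)/(8.85×10^-12) = 1.12×10^7 N/C.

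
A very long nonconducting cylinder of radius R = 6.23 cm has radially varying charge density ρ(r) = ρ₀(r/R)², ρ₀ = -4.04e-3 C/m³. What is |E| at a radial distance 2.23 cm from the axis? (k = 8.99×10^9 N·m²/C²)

Choose a coaxial cylinder of radius r = 2.23 cm (arbitrary length L) as the Gaussian surface (r < R).
Integrating ρ over the cross-section to radius r: λ_enc = (2πρ₀/R²) ∫₀^r r'^3 dr' = 2πρ₀ r^4/(4·R²) = -4.043×10^-7 C/m.
Since E is radial and uniform over the curved surface, Φ = E·2πrL = Q_enc/ε₀ = λ_enc L/ε₀.
E = 2k|λ_enc|/r = 2(8.99×10^9)(4.043e-7)/(0.0223) = 3.26×10^5 N/C.

|E| ≈ 3.26×10^5 N/C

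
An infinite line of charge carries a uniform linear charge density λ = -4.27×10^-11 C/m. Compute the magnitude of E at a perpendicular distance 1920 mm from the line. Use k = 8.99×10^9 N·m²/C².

0.4 N/C

Coaxial Gaussian cylinder, radius r = 1920 mm, length L.
Q_enc = λL, so λ_enc = -4.27×10^-11 C/m.
Since E is radial and uniform over the curved surface, Φ = E·2πrL = Q_enc/ε₀ = λ_enc L/ε₀.
E = 2k|λ_enc|/r = 2(8.99×10^9)(4.27e-11)/(1.92) = 0.4 N/C.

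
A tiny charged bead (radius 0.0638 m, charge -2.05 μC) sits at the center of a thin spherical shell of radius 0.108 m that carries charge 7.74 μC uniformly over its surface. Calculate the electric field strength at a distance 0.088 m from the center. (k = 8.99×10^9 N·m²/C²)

|E| ≈ 2.38×10^6 N/C

Use a concentric Gaussian sphere at r = 0.088 m (between the bodies, 0.0638 m < r < 0.108 m).
The shell at 0.108 m lies outside the Gaussian surface, so Q_enc = -2.05 μC = -2.05×10^-6 C.
Gauss's law: E·4πr² = Q_enc/ε₀.
E = k|Q_enc|/r² = (8.99×10^9)(2.05×10^-6)/(0.088)² = 2.38e6 N/C.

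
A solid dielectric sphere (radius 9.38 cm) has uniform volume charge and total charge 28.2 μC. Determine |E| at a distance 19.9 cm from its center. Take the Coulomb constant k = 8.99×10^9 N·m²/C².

6.40e6 V/m

By spherical symmetry E is radial; choose a Gaussian sphere of radius r = 19.9 cm (r > R, so the entire charge is enclosed).
Q_enc = 28.2 μC = 2.82×10^-5 C.
Applying ∮E·dA = Q_enc/ε₀ with Φ = E(4πr²):
E = k|Q_enc|/r² = (8.99×10^9)(2.82×10^-5)/(0.199)² = 6.40×10^6 N/C.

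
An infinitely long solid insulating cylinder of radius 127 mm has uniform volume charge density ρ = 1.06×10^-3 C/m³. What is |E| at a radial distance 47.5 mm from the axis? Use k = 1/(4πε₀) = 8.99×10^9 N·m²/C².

Take a coaxial cylindrical Gaussian surface of radius r = 47.5 mm and length L (r < R).
Charge inside radius r per length L is ρ·πr²·L, so λ_enc = ρπr² = 7.514×10^-6 C/m.
Applying ∮E·dA = Q_enc/ε₀ with the end caps contributing no flux:
E = 2k|λ_enc|/r = 2(8.99×10^9)(7.514e-6)/(0.0475) = 2.84×10^6 N/C.

2.84e6 V/m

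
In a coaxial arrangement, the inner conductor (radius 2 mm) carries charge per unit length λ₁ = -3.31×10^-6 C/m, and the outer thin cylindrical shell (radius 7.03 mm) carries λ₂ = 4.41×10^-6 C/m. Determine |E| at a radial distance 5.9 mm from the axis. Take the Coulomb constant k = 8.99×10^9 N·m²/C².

Take a coaxial cylindrical Gaussian surface of radius r = 5.9 mm and length L (between the conductors, 2 mm < r < 7.03 mm).
The shell at 7.03 mm lies outside the Gaussian surface, so λ_enc = λ₁ = -3.31×10^-6 C/m.
Applying ∮E·dA = Q_enc/ε₀ with the end caps contributing no flux:
E = 2k|λ_enc|/r = 2(8.99×10^9)(3.31×10^-6)/(0.0059) = 1.01×10^7 N/C.

E ≈ 1.01×10^7 N/C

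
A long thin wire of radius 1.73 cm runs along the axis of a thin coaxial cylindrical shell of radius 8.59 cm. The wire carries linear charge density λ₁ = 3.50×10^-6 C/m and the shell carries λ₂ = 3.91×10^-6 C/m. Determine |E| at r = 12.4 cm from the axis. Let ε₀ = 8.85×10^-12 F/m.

E ≈ 1.07×10^6 N/C

Take a coaxial cylindrical Gaussian surface of radius r = 12.4 cm and length L (r > 8.59 cm, enclosing both).
λ_enc = λ₁ + λ₂ = (3.50e-6) + (3.91×10^-6) = 7.41×10^-6 C/m.
Applying ∮E·dA = Q_enc/ε₀ with the end caps contributing no flux:
E = |λ_enc|/(2πε₀r) = (7.41×10^-6)/(2π·8.85×10^-12·0.124) = 1.07×10^6 N/C.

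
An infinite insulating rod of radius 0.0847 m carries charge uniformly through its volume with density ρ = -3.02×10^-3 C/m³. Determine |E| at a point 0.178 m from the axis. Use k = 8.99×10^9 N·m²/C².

E ≈ 6.88×10^6 N/C

Choose a coaxial cylinder of radius r = 0.178 m (arbitrary length L) as the Gaussian surface (r > 0.0847 m, full cross-section enclosed).
λ_enc = ρ·πR² = (-3.02×10^-3)π(0.0847)² = -6.806×10^-5 C/m.
Applying ∮E·dA = Q_enc/ε₀ with the end caps contributing no flux:
E = 2k|λ_enc|/r = 2(8.99×10^9)(6.806×10^-5)/(0.178) = 6.88×10^6 N/C.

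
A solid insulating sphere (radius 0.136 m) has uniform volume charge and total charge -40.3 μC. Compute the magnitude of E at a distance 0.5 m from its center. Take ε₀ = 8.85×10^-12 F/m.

By spherical symmetry E is radial; choose a Gaussian sphere of radius r = 0.5 m (r > R, so the entire charge is enclosed).
Q_enc = -40.3 μC = -4.03×10^-5 C.
Gauss's law: E·4πr² = Q_enc/ε₀.
E = |Q_enc|/(4πε₀r²) = (4.03×10^-5)/(4π·8.85×10^-12·(0.5)²) = 1.45×10^6 N/C.

E ≈ 1.45×10^6 N/C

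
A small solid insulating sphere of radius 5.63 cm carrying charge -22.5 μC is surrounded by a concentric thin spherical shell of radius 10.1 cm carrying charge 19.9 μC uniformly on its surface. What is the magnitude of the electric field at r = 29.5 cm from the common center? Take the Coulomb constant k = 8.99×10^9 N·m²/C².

By spherical symmetry E is radial; choose a Gaussian sphere of radius r = 29.5 cm (r > 10.1 cm, enclosing both).
Q_enc = (-22.5 μC) + (19.9 μC) = -2.60e-6 C.
Gauss's law: E·4πr² = Q_enc/ε₀.
E = k|Q_enc|/r² = (8.99×10^9)(2.60×10^-6)/(0.295)² = 2.69×10^5 N/C.

2.69×10^5 V/m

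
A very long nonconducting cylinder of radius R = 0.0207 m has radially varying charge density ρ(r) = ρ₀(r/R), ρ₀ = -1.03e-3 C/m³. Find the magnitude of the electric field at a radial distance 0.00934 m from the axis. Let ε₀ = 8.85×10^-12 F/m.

E = 1.63e5 V/m

Coaxial Gaussian cylinder, radius r = 0.00934 m, length L (r < R).
Integrating ρ over the cross-section to radius r: λ_enc = (2πρ₀/R) ∫₀^r r'^2 dr' = 2πρ₀ r^3/(3·R) = -8.491×10^-8 C/m.
By Gauss's law (flux through the curved wall only), E·2πrL = λ_enc L/ε₀.
E = |λ_enc|/(2πε₀r) = (8.491e-8)/(2π·8.85×10^-12·0.00934) = 1.63×10^5 N/C.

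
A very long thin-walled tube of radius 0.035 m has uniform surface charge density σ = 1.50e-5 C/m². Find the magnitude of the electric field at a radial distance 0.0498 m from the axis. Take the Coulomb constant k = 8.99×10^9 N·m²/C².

Take a coaxial cylindrical Gaussian surface of radius r = 0.0498 m and length L (r > 0.035 m).
The whole shell is enclosed: λ_enc = σ·2πR = (1.50e-5)·2π·(0.035) = 3.299×10^-6 C/m.
By Gauss's law (flux through the curved wall only), E·2πrL = λ_enc L/ε₀.
E = 2k|λ_enc|/r = 2(8.99×10^9)(3.299×10^-6)/(0.0498) = 1.19e6 N/C.

|E| ≈ 1.19×10^6 V/m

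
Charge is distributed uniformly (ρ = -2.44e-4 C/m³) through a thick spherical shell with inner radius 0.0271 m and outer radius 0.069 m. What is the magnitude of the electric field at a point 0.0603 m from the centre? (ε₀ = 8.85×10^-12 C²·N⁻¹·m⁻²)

|E| = 5.04×10^5 N/C

By spherical symmetry E is radial; choose a Gaussian sphere of radius r = 0.0603 m (within the shell material, 0.0271 m < r < 0.069 m).
Enclosed charge is the volume from a to r: Q_enc = (4π/3)ρ(r³ − a³) = -2.038×10^-7 C.
By Gauss's law, ∮E·dA = E·4πr² = Q_enc/ε₀.
E = |Q_enc|/(4πε₀r²) = (2.038×10^-7)/(4π·8.85×10^-12·(0.0603)²) = 5.04×10^5 N/C.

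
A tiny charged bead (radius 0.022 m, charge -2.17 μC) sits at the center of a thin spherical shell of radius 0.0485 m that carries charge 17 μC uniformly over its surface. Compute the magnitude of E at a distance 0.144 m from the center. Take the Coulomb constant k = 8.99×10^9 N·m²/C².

E = 6.43×10^6 V/m

By spherical symmetry E is radial; choose a Gaussian sphere of radius r = 0.144 m (r > 0.0485 m, enclosing both).
Q_enc = (-2.17 μC) + (17 μC) = 1.483e-5 C.
Applying ∮E·dA = Q_enc/ε₀ with Φ = E(4πr²):
E = k|Q_enc|/r² = (8.99×10^9)(1.483×10^-5)/(0.144)² = 6.43×10^6 N/C.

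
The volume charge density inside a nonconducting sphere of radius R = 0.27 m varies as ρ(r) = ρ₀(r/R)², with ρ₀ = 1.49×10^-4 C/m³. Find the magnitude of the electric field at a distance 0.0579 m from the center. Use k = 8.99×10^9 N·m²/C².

|E| = 8.96×10^3 V/m

Use a concentric Gaussian sphere at r = 0.0579 m (r < R).
Integrate the density: Q_enc = 4π ∫₀^r ρ₀(r'/R)^2 r'² dr' = 4πρ₀ r^5/(5·R²) = 3.343×10^-9 C.
Applying ∮E·dA = Q_enc/ε₀ with Φ = E(4πr²):
E = k|Q_enc|/r² = (8.99×10^9)(3.343×10^-9)/(0.0579)² = 8.96e3 N/C.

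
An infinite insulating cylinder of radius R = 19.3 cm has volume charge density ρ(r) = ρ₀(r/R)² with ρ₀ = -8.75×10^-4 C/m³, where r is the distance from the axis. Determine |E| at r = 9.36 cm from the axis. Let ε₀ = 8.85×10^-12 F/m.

5.44×10^5 N/C

Choose a coaxial cylinder of radius r = 9.36 cm (arbitrary length L) as the Gaussian surface (r < R).
λ_enc = ∫₀^r ρ(r')·2πr' dr' = (2πρ₀/R²)·r^4/4 = -2.832×10^-6 C/m.
Applying ∮E·dA = Q_enc/ε₀ with the end caps contributing no flux:
E = |λ_enc|/(2πε₀r) = (2.832×10^-6)/(2π·8.85×10^-12·0.0936) = 5.44×10^5 N/C.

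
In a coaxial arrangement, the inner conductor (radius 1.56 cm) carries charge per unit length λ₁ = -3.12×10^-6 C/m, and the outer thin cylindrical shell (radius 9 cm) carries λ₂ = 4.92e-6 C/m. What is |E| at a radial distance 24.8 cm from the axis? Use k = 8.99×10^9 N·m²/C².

E = 1.31×10^5 N/C

Choose a coaxial cylinder of radius r = 24.8 cm (arbitrary length L) as the Gaussian surface (r > 9 cm, enclosing both).
λ_enc = λ₁ + λ₂ = (-3.12×10^-6) + (4.92×10^-6) = 1.80×10^-6 C/m.
Gauss's law: E·2πrL = λ_enc L/ε₀.
E = 2k|λ_enc|/r = 2(8.99×10^9)(1.80e-6)/(0.248) = 1.31e5 N/C.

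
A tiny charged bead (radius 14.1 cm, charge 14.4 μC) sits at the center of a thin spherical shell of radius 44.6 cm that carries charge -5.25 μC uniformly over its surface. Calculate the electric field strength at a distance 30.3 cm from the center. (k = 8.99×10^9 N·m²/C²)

E ≈ 1.41×10^6 N/C

By spherical symmetry E is radial; choose a Gaussian sphere of radius r = 30.3 cm (between the bodies, 14.1 cm < r < 44.6 cm).
Only the inner charge is enclosed; the outer shell contributes nothing inside itself. Q_enc = 14.4 μC = 1.44×10^-5 C.
Gauss's law: E·4πr² = Q_enc/ε₀.
E = k|Q_enc|/r² = (8.99×10^9)(1.44×10^-5)/(0.303)² = 1.41×10^6 N/C.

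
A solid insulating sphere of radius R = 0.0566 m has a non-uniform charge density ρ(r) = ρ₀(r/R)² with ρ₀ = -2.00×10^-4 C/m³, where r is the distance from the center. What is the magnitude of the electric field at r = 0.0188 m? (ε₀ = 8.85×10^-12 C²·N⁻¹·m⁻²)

E = 9.37e3 N/C

Take a concentric spherical Gaussian surface of radius r = 0.0188 m (r < R).
Q_enc = ∫₀^r ρ(r')·4πr'² dr' = (4πρ₀/R²) ∫₀^r r'^4 dr' = 4πρ₀ r^5/(5·R²) = -3.685×10^-10 C.
Gauss's law: E·4πr² = Q_enc/ε₀.
E = |Q_enc|/(4πε₀r²) = (3.685×10^-10)/(4π·8.85×10^-12·(0.0188)²) = 9.37×10^3 N/C.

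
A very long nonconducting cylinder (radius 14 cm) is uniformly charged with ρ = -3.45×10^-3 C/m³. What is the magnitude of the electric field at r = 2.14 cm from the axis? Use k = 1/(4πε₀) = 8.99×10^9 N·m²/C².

|E| ≈ 4.17×10^6 V/m

Choose a coaxial cylinder of radius r = 2.14 cm (arbitrary length L) as the Gaussian surface (r < R).
Enclosed charge per unit length: λ_enc = ρ·πr² = (-3.45×10^-3)π(0.0214)² = -4.964×10^-6 C/m.
Gauss's law: E·2πrL = λ_enc L/ε₀.
E = 2k|λ_enc|/r = 2(8.99×10^9)(4.964×10^-6)/(0.0214) = 4.17×10^6 N/C.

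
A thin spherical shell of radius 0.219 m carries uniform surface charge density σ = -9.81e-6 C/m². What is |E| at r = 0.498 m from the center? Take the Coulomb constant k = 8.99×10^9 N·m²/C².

2.14e5 N/C

Use a concentric Gaussian sphere at r = 0.498 m (r > 0.219 m).
The entire shell is enclosed: Q_enc = σ·4πR² = (-9.81×10^-6)·4π·(0.219)² = -5.912×10^-6 C.
By Gauss's law, ∮E·dA = E·4πr² = Q_enc/ε₀.
E = k|Q_enc|/r² = (8.99×10^9)(5.912×10^-6)/(0.498)² = 2.14e5 N/C.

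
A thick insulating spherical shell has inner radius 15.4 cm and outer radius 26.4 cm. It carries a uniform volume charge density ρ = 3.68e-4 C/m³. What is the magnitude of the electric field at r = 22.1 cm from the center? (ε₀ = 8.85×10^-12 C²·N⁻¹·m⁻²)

By spherical symmetry E is radial; choose a Gaussian sphere of radius r = 22.1 cm (within the shell material, 15.4 cm < r < 26.4 cm).
Only the shell between 15.4 cm and r is enclosed: Q_enc = ρ·(4π/3)(r³ − a³) = (3.68e-4)·(4π/3)·((0.221)³ − (0.154)³) = 1.101×10^-5 C.
Since E is radial and uniform over the Gaussian sphere, Φ = E·4πr² = Q_enc/ε₀.
E = |Q_enc|/(4πε₀r²) = (1.101×10^-5)/(4π·8.85×10^-12·(0.221)²) = 2.03×10^6 N/C.

E ≈ 2.03e6 V/m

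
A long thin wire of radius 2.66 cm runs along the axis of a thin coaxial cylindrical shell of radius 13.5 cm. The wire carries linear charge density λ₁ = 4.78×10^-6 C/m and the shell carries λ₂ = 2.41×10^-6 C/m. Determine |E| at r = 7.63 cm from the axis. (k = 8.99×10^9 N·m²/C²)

By cylindrical symmetry E is radial; use a coaxial Gaussian cylinder of radius 7.63 cm and length L (between the conductors, 2.66 cm < r < 13.5 cm).
Only the inner wire is enclosed; the outer shell contributes nothing inside itself. λ_enc = λ₁ = 4.78e-6 C/m.
Since E is radial and uniform over the curved surface, Φ = E·2πrL = Q_enc/ε₀ = λ_enc L/ε₀.
E = 2k|λ_enc|/r = 2(8.99×10^9)(4.78×10^-6)/(0.0763) = 1.13×10^6 N/C.

1.13e6 V/m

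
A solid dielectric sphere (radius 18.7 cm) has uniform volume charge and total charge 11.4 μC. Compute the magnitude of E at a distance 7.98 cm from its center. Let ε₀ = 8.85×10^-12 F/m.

By spherical symmetry E is radial; choose a Gaussian sphere of radius r = 7.98 cm (r < R).
For a uniform sphere the enclosed fraction is (r/R)³, so Q_enc = (11.4 μC)(0.0798/0.187)³ = 8.859e-7 C.
Applying ∮E·dA = Q_enc/ε₀ with Φ = E(4πr²):
E = |Q_enc|/(4πε₀r²) = (8.859×10^-7)/(4π·8.85×10^-12·(0.0798)²) = 1.25e6 N/C.

E ≈ 1.25×10^6 N/C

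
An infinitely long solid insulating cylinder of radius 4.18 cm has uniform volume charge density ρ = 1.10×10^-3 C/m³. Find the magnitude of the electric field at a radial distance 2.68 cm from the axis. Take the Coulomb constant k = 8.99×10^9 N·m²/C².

Coaxial Gaussian cylinder, radius r = 2.68 cm, length L (r < R).
Charge inside radius r per length L is ρ·πr²·L, so λ_enc = ρπr² = 2.482×10^-6 C/m.
By Gauss's law (flux through the curved wall only), E·2πrL = λ_enc L/ε₀.
E = 2k|λ_enc|/r = 2(8.99×10^9)(2.482×10^-6)/(0.0268) = 1.67×10^6 N/C.

|E| = 1.67×10^6 V/m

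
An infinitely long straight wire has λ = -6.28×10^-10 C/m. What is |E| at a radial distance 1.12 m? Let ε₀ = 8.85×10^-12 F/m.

E ≈ 10.1 N/C

Coaxial Gaussian cylinder, radius r = 1.12 m, length L.
Q_enc = λL, so λ_enc = -6.28×10^-10 C/m.
Applying ∮E·dA = Q_enc/ε₀ with the end caps contributing no flux:
E = |λ_enc|/(2πε₀r) = (6.28×10^-10)/(2π·8.85×10^-12·1.12) = 10.1 N/C.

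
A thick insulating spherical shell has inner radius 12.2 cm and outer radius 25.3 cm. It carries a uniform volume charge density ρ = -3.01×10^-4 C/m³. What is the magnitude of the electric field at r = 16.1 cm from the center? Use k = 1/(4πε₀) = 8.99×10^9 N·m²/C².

By spherical symmetry E is radial; choose a Gaussian sphere of radius r = 16.1 cm (within the shell material, 12.2 cm < r < 25.3 cm).
Enclosed charge is the volume from a to r: Q_enc = (4π/3)ρ(r³ − a³) = -2.972×10^-6 C.
Since E is radial and uniform over the Gaussian sphere, Φ = E·4πr² = Q_enc/ε₀.
E = k|Q_enc|/r² = (8.99×10^9)(2.972e-6)/(0.161)² = 1.03×10^6 N/C.

E ≈ 1.03×10^6 N/C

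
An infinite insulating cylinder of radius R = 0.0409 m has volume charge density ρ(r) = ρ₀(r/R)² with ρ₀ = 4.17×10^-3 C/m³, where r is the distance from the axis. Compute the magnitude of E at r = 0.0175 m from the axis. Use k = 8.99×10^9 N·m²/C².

By cylindrical symmetry E is radial; use a coaxial Gaussian cylinder of radius 0.0175 m and length L (r < R).
Integrating ρ over the cross-section to radius r: λ_enc = (2πρ₀/R²) ∫₀^r r'^3 dr' = 2πρ₀ r^4/(4·R²) = 3.672e-7 C/m.
Applying ∮E·dA = Q_enc/ε₀ with the end caps contributing no flux:
E = 2k|λ_enc|/r = 2(8.99×10^9)(3.672×10^-7)/(0.0175) = 3.77×10^5 N/C.

E = 3.77e5 N/C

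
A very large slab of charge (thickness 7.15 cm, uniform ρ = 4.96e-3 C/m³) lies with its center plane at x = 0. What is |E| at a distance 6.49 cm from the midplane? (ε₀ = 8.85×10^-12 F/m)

|E| = 2.00e7 V/m

The point |x| = 6.49 cm lies outside the slab (half-thickness 0.03575 m). A symmetric pillbox spanning the full slab encloses Q_enc = ρ·d·A.
Flux = 2EA ⇒ E = |ρ|d/(2ε₀), independent of distance outside.
E = (4.96e-3)(0.0715)/(2·8.85×10^-12) = 2.00e7 N/C.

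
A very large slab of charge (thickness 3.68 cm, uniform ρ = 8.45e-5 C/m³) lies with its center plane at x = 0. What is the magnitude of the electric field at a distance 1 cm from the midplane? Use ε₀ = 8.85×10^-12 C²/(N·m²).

By symmetry E is perpendicular to the slab. A Gaussian pillbox from −1 cm to +1 cm (face area A) lies entirely within the slab.
Q_enc = ρ·(2x)·A and flux = 2EA, so 2EA = 2ρxA/ε₀ ⇒ E = |ρ|x/ε₀.
E = (8.45×10^-5)(0.01)/(8.85×10^-12) = 9.55×10^4 N/C.

E = 9.55×10^4 N/C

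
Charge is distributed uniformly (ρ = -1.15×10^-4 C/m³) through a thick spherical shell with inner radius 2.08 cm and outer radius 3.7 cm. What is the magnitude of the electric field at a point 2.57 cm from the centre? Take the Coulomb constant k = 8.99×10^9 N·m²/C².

Take a concentric spherical Gaussian surface of radius r = 2.57 cm (within the shell material, 2.08 cm < r < 3.7 cm).
Enclosed charge is the volume from a to r: Q_enc = (4π/3)ρ(r³ − a³) = -3.842×10^-9 C.
By Gauss's law, ∮E·dA = E·4πr² = Q_enc/ε₀.
E = k|Q_enc|/r² = (8.99×10^9)(3.842×10^-9)/(0.0257)² = 5.23e4 N/C.

|E| = 5.23×10^4 N/C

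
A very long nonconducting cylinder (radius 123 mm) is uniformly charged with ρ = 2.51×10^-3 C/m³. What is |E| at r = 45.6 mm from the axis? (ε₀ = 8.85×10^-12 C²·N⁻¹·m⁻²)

E = 6.47e6 N/C

Take a coaxial cylindrical Gaussian surface of radius r = 45.6 mm and length L (r < R).
Charge inside radius r per length L is ρ·πr²·L, so λ_enc = ρπr² = 1.64×10^-5 C/m.
Since E is radial and uniform over the curved surface, Φ = E·2πrL = Q_enc/ε₀ = λ_enc L/ε₀.
E = |λ_enc|/(2πε₀r) = (1.64e-5)/(2π·8.85×10^-12·0.0456) = 6.47e6 N/C.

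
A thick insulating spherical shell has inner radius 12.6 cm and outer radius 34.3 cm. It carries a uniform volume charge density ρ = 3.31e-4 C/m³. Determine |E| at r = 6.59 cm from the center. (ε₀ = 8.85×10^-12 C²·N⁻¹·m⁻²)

E = 0

Take a concentric spherical Gaussian surface of radius r = 6.59 cm (r < 12.6 cm, inside the empty cavity).
Q_enc = 0 (all charge lies at larger r); Gauss's law gives E = 0.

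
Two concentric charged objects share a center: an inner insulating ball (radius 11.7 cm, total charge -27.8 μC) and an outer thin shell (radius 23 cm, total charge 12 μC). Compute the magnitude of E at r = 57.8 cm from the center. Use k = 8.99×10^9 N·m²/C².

|E| = 4.25e5 N/C

Take a concentric spherical Gaussian surface of radius r = 57.8 cm (r > 23 cm, enclosing both).
Q_enc = (-27.8 μC) + (12 μC) = -1.58e-5 C.
By Gauss's law, ∮E·dA = E·4πr² = Q_enc/ε₀.
E = k|Q_enc|/r² = (8.99×10^9)(1.58e-5)/(0.578)² = 4.25×10^5 N/C.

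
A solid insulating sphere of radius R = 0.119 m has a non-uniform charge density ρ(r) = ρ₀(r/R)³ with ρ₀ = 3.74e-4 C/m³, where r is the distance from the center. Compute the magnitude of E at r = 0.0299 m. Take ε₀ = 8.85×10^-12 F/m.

3.34×10^3 N/C

Use a concentric Gaussian sphere at r = 0.0299 m (r < R).
Integrate the density: Q_enc = 4π ∫₀^r ρ₀(r'/R)^3 r'² dr' = 4πρ₀ r^6/(6·R³) = 3.321×10^-10 C.
Applying ∮E·dA = Q_enc/ε₀ with Φ = E(4πr²):
E = |Q_enc|/(4πε₀r²) = (3.321e-10)/(4π·8.85×10^-12·(0.0299)²) = 3.34×10^3 N/C.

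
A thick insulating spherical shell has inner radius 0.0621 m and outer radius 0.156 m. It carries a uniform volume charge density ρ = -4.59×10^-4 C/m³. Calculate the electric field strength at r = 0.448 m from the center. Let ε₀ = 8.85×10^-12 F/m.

|E| = 3.06×10^5 V/m

Symmetry ⇒ E = E(r) r̂. Gaussian sphere of radius r = 0.448 m (r > 0.156 m, enclosing the whole shell).
Q_enc = ρ·(4π/3)(b³ − a³) = (-4.59e-4)·(4π/3)·((0.156)³ − (0.0621)³) = -6.839e-6 C.
Since E is radial and uniform over the Gaussian sphere, Φ = E·4πr² = Q_enc/ε₀.
E = |Q_enc|/(4πε₀r²) = (6.839e-6)/(4π·8.85×10^-12·(0.448)²) = 3.06×10^5 N/C.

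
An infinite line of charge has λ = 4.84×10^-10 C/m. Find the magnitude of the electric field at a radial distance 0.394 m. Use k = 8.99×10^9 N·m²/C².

E ≈ 22.1 V/m

Coaxial Gaussian cylinder, radius r = 0.394 m, length L.
Q_enc = λL, so λ_enc = 4.84×10^-10 C/m.
By Gauss's law (flux through the curved wall only), E·2πrL = λ_enc L/ε₀.
E = 2k|λ_enc|/r = 2(8.99×10^9)(4.84×10^-10)/(0.394) = 22.1 N/C.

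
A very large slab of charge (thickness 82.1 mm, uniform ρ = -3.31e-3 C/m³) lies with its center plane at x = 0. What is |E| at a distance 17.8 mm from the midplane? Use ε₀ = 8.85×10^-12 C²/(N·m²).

|E| ≈ 6.66×10^6 N/C

By symmetry E is perpendicular to the slab. A Gaussian pillbox from −17.8 mm to +17.8 mm (face area A) lies entirely within the slab.
Q_enc = ρ·(2x)·A and flux = 2EA, so 2EA = 2ρxA/ε₀ ⇒ E = |ρ|x/ε₀.
E = (3.31×10^-3)(0.0178)/(8.85×10^-12) = 6.66e6 N/C.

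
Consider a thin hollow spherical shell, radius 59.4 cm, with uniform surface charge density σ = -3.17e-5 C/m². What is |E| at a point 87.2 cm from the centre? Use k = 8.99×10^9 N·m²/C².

|E| ≈ 1.66e6 N/C

Take a concentric spherical Gaussian surface of radius r = 87.2 cm (r > 59.4 cm).
The entire shell is enclosed: Q_enc = σ·4πR² = (-3.17×10^-5)·4π·(0.594)² = -1.406×10^-4 C.
By Gauss's law, ∮E·dA = E·4πr² = Q_enc/ε₀.
E = k|Q_enc|/r² = (8.99×10^9)(1.406×10^-4)/(0.872)² = 1.66×10^6 N/C.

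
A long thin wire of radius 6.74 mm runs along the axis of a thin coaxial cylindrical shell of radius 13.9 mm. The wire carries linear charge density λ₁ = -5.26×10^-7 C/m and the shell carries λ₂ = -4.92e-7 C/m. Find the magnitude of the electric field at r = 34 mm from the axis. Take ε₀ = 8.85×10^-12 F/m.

Take a coaxial cylindrical Gaussian surface of radius r = 34 mm and length L (r > 13.9 mm, enclosing both).
λ_enc = λ₁ + λ₂ = (-5.26e-7) + (-4.92×10^-7) = -1.018×10^-6 C/m.
By Gauss's law (flux through the curved wall only), E·2πrL = λ_enc L/ε₀.
E = |λ_enc|/(2πε₀r) = (1.018e-6)/(2π·8.85×10^-12·0.034) = 5.38e5 N/C.

E ≈ 5.38e5 V/m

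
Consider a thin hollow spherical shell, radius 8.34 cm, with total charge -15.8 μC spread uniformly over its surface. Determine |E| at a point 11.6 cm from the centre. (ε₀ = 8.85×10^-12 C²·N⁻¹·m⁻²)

E ≈ 1.06×10^7 N/C

Take a concentric spherical Gaussian surface of radius r = 11.6 cm (r > 8.34 cm).
The entire shell is enclosed: Q_enc = -1.58×10^-5 C.
Gauss's law: E·4πr² = Q_enc/ε₀.
E = |Q_enc|/(4πε₀r²) = (1.58×10^-5)/(4π·8.85×10^-12·(0.116)²) = 1.06×10^7 N/C.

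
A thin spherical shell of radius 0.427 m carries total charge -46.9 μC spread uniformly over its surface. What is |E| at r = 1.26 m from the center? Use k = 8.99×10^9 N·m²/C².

2.66e5 N/C

Use a concentric Gaussian sphere at r = 1.26 m (r > 0.427 m).
The entire shell is enclosed: Q_enc = -4.69×10^-5 C.
Gauss's law: E·4πr² = Q_enc/ε₀.
E = k|Q_enc|/r² = (8.99×10^9)(4.69×10^-5)/(1.26)² = 2.66×10^5 N/C.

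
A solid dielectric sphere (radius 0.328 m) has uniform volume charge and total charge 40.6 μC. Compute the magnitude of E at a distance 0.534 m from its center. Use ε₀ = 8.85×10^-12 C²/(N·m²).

Symmetry ⇒ E = E(r) r̂. Gaussian sphere of radius r = 0.534 m (r > R, so the entire charge is enclosed).
Q_enc = 40.6 μC = 4.06e-5 C.
Since E is radial and uniform over the Gaussian sphere, Φ = E·4πr² = Q_enc/ε₀.
E = |Q_enc|/(4πε₀r²) = (4.06×10^-5)/(4π·8.85×10^-12·(0.534)²) = 1.28×10^6 N/C.

|E| ≈ 1.28×10^6 N/C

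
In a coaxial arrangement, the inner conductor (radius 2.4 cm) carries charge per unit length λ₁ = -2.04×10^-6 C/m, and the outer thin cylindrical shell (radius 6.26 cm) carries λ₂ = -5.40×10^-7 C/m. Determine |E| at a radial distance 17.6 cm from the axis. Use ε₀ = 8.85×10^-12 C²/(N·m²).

E = 2.64×10^5 N/C

Coaxial Gaussian cylinder, radius r = 17.6 cm, length L (r > 6.26 cm, enclosing both).
λ_enc = λ₁ + λ₂ = (-2.04e-6) + (-5.40×10^-7) = -2.58e-6 C/m.
Since E is radial and uniform over the curved surface, Φ = E·2πrL = Q_enc/ε₀ = λ_enc L/ε₀.
E = |λ_enc|/(2πε₀r) = (2.58×10^-6)/(2π·8.85×10^-12·0.176) = 2.64e5 N/C.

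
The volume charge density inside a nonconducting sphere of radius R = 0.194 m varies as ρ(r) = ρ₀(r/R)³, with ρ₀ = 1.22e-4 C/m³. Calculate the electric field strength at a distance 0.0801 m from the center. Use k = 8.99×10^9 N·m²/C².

1.30×10^4 V/m

Symmetry ⇒ E = E(r) r̂. Gaussian sphere of radius r = 0.0801 m (r < R).
Integrate the density: Q_enc = 4π ∫₀^r ρ₀(r'/R)^3 r'² dr' = 4πρ₀ r^6/(6·R³) = 9.243e-9 C.
Gauss's law: E·4πr² = Q_enc/ε₀.
E = k|Q_enc|/r² = (8.99×10^9)(9.243×10^-9)/(0.0801)² = 1.30×10^4 N/C.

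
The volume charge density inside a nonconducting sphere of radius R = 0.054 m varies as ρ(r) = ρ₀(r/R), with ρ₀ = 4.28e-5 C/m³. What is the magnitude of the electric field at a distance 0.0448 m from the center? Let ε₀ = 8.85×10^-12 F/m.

Use a concentric Gaussian sphere at r = 0.0448 m (r < R).
Q_enc = ∫₀^r ρ(r')·4πr'² dr' = (4πρ₀/R) ∫₀^r r'^3 dr' = 4πρ₀ r^4/(4·R) = 1.003×10^-8 C.
Applying ∮E·dA = Q_enc/ε₀ with Φ = E(4πr²):
E = |Q_enc|/(4πε₀r²) = (1.003×10^-8)/(4π·8.85×10^-12·(0.0448)²) = 4.49×10^4 N/C.

|E| ≈ 4.49×10^4 N/C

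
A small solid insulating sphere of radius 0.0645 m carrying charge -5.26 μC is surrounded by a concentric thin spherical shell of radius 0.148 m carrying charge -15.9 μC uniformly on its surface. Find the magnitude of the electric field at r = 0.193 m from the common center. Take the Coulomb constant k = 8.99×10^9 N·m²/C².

By spherical symmetry E is radial; choose a Gaussian sphere of radius r = 0.193 m (r > 0.148 m, enclosing both).
Q_enc = (-5.26 μC) + (-15.9 μC) = -2.116e-5 C.
Applying ∮E·dA = Q_enc/ε₀ with Φ = E(4πr²):
E = k|Q_enc|/r² = (8.99×10^9)(2.116×10^-5)/(0.193)² = 5.11e6 N/C.

5.11×10^6 N/C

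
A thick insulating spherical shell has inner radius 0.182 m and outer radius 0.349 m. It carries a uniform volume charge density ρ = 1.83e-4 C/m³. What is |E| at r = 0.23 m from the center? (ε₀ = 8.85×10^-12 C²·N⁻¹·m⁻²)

Take a concentric spherical Gaussian surface of radius r = 0.23 m (within the shell material, 0.182 m < r < 0.349 m).
Enclosed charge is the volume from a to r: Q_enc = (4π/3)ρ(r³ − a³) = 4.705×10^-6 C.
Gauss's law: E·4πr² = Q_enc/ε₀.
E = |Q_enc|/(4πε₀r²) = (4.705×10^-6)/(4π·8.85×10^-12·(0.23)²) = 8.00×10^5 N/C.

E = 8.00×10^5 V/m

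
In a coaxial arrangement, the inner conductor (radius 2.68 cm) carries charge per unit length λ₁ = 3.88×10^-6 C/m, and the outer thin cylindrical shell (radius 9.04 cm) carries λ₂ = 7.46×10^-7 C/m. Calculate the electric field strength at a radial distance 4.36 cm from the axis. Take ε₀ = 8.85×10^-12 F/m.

By cylindrical symmetry E is radial; use a coaxial Gaussian cylinder of radius 4.36 cm and length L (between the conductors, 2.68 cm < r < 9.04 cm).
The shell at 9.04 cm lies outside the Gaussian surface, so λ_enc = λ₁ = 3.88×10^-6 C/m.
Gauss's law: E·2πrL = λ_enc L/ε₀.
E = |λ_enc|/(2πε₀r) = (3.88×10^-6)/(2π·8.85×10^-12·0.0436) = 1.60×10^6 N/C.

1.60e6 N/C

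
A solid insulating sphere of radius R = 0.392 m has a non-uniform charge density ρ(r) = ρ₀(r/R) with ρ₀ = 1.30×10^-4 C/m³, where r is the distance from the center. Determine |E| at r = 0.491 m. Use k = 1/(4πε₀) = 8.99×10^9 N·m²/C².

|E| ≈ 9.17e5 N/C

Symmetry ⇒ E = E(r) r̂. Gaussian sphere of radius r = 0.491 m (r > R, all charge enclosed).
Q_enc = 4π ∫₀^R ρ₀(r'/R)^1 r'² dr' = 4πρ₀R³/4 = 2.46×10^-5 C.
Applying ∮E·dA = Q_enc/ε₀ with Φ = E(4πr²):
E = k|Q_enc|/r² = (8.99×10^9)(2.46×10^-5)/(0.491)² = 9.17e5 N/C.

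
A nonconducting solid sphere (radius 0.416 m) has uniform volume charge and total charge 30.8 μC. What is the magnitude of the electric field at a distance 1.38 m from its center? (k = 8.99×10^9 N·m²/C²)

1.45e5 N/C

By spherical symmetry E is radial; choose a Gaussian sphere of radius r = 1.38 m (r > R, so the entire charge is enclosed).
Q_enc = 30.8 μC = 3.08×10^-5 C.
Since E is radial and uniform over the Gaussian sphere, Φ = E·4πr² = Q_enc/ε₀.
E = k|Q_enc|/r² = (8.99×10^9)(3.08×10^-5)/(1.38)² = 1.45×10^5 N/C.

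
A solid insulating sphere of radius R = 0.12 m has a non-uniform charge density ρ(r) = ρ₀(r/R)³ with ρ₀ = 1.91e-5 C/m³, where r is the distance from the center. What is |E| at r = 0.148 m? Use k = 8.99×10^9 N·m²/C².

E ≈ 2.84×10^4 N/C

By spherical symmetry E is radial; choose a Gaussian sphere of radius r = 0.148 m (r > R, all charge enclosed).
Q_enc = 4π ∫₀^R ρ₀(r'/R)^3 r'² dr' = 4πρ₀R³/6 = 6.913×10^-8 C.
By Gauss's law, ∮E·dA = E·4πr² = Q_enc/ε₀.
E = k|Q_enc|/r² = (8.99×10^9)(6.913×10^-8)/(0.148)² = 2.84e4 N/C.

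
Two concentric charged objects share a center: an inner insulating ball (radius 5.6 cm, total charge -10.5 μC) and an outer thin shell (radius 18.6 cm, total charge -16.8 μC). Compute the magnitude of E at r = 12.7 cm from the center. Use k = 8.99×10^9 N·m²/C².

Symmetry ⇒ E = E(r) r̂. Gaussian sphere of radius r = 12.7 cm (between the bodies, 5.6 cm < r < 18.6 cm).
The shell at 18.6 cm lies outside the Gaussian surface, so Q_enc = -10.5 μC = -1.05×10^-5 C.
By Gauss's law, ∮E·dA = E·4πr² = Q_enc/ε₀.
E = k|Q_enc|/r² = (8.99×10^9)(1.05×10^-5)/(0.127)² = 5.85×10^6 N/C.

|E| = 5.85×10^6 N/C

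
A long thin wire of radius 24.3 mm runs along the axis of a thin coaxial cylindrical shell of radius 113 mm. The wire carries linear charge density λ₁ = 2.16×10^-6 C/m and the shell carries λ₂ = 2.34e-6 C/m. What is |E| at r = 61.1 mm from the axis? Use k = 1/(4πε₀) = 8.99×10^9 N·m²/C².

Take a coaxial cylindrical Gaussian surface of radius r = 61.1 mm and length L (between the conductors, 24.3 mm < r < 113 mm).
The shell at 113 mm lies outside the Gaussian surface, so λ_enc = λ₁ = 2.16×10^-6 C/m.
Applying ∮E·dA = Q_enc/ε₀ with the end caps contributing no flux:
E = 2k|λ_enc|/r = 2(8.99×10^9)(2.16×10^-6)/(0.0611) = 6.36×10^5 N/C.

E ≈ 6.36×10^5 V/m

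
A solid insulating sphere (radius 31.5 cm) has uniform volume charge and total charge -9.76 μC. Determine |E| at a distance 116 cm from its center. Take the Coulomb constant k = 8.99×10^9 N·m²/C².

Take a concentric spherical Gaussian surface of radius r = 116 cm (r > R, so the entire charge is enclosed).
Q_enc = -9.76 μC = -9.76e-6 C.
Applying ∮E·dA = Q_enc/ε₀ with Φ = E(4πr²):
E = k|Q_enc|/r² = (8.99×10^9)(9.76×10^-6)/(1.16)² = 6.52×10^4 N/C.

6.52e4 N/C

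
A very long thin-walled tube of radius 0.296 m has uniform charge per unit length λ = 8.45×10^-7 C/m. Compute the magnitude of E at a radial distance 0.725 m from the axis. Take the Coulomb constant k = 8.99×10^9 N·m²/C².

E ≈ 2.10e4 N/C

Take a coaxial cylindrical Gaussian surface of radius r = 0.725 m and length L (r > 0.296 m).
The full line charge is enclosed: λ_enc = 8.45e-7 C/m.
Since E is radial and uniform over the curved surface, Φ = E·2πrL = Q_enc/ε₀ = λ_enc L/ε₀.
E = 2k|λ_enc|/r = 2(8.99×10^9)(8.45×10^-7)/(0.725) = 2.10e4 N/C.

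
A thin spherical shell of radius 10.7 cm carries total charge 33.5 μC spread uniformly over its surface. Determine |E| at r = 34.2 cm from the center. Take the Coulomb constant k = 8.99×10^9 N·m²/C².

Symmetry ⇒ E = E(r) r̂. Gaussian sphere of radius r = 34.2 cm (r > 10.7 cm).
The entire shell is enclosed: Q_enc = 3.35e-5 C.
Gauss's law: E·4πr² = Q_enc/ε₀.
E = k|Q_enc|/r² = (8.99×10^9)(3.35×10^-5)/(0.342)² = 2.57e6 N/C.

|E| ≈ 2.57×10^6 N/C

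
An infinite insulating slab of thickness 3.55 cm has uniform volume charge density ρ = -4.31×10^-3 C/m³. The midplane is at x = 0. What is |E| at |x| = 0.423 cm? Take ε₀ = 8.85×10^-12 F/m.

E = 2.06×10^6 N/C

By symmetry E is perpendicular to the slab. A Gaussian pillbox from −0.423 cm to +0.423 cm (face area A) lies entirely within the slab.
Q_enc = ρ·(2x)·A and flux = 2EA, so 2EA = 2ρxA/ε₀ ⇒ E = |ρ|x/ε₀.
E = (4.31×10^-3)(0.00423)/(8.85×10^-12) = 2.06×10^6 N/C.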